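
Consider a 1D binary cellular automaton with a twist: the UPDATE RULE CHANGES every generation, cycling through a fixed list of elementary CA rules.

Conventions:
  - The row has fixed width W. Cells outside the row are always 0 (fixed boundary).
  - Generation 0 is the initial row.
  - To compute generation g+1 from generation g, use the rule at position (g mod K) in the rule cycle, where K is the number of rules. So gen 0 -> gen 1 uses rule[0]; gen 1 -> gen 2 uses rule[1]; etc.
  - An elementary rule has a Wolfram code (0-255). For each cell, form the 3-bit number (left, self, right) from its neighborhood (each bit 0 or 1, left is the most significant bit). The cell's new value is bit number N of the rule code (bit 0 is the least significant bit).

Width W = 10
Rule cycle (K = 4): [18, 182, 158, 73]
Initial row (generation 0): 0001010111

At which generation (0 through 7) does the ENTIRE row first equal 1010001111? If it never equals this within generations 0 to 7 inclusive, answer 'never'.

Answer: 4

Derivation:
Gen 0: 0001010111
Gen 1 (rule 18): 0010000000
Gen 2 (rule 182): 0111000000
Gen 3 (rule 158): 1110100000
Gen 4 (rule 73): 1010001111
Gen 5 (rule 18): 0001010000
Gen 6 (rule 182): 0011111000
Gen 7 (rule 158): 0111110100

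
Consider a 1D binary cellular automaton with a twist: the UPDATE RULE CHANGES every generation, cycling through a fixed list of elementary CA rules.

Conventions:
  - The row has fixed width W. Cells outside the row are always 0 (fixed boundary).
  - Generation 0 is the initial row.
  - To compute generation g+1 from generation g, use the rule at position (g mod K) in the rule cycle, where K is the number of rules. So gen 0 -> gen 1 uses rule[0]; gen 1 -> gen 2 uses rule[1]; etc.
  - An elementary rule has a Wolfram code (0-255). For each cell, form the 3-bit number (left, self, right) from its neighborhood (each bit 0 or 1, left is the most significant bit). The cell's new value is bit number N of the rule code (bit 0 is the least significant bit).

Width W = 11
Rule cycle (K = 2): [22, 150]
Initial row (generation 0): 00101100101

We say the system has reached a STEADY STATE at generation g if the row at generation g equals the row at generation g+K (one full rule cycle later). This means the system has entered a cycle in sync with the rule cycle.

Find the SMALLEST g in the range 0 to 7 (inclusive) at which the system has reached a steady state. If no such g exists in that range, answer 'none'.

Answer: 7

Derivation:
Gen 0: 00101100101
Gen 1 (rule 22): 01100011101
Gen 2 (rule 150): 10010101001
Gen 3 (rule 22): 11110101111
Gen 4 (rule 150): 01100100110
Gen 5 (rule 22): 10011111001
Gen 6 (rule 150): 11101110111
Gen 7 (rule 22): 00000000000
Gen 8 (rule 150): 00000000000
Gen 9 (rule 22): 00000000000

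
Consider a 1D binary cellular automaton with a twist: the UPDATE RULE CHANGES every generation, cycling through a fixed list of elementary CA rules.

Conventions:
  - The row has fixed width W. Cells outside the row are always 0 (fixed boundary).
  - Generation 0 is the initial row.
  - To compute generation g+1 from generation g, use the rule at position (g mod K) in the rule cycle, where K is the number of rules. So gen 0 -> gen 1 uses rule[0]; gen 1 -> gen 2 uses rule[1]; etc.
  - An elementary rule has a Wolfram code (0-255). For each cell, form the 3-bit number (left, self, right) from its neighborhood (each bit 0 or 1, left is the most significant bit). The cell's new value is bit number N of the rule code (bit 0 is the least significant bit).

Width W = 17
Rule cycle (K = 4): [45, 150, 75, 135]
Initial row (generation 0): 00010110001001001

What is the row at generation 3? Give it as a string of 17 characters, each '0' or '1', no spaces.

Gen 0: 00010110001001001
Gen 1 (rule 45): 11011100101001001
Gen 2 (rule 150): 00001011101111111
Gen 3 (rule 75): 11110010101000001

Answer: 11110010101000001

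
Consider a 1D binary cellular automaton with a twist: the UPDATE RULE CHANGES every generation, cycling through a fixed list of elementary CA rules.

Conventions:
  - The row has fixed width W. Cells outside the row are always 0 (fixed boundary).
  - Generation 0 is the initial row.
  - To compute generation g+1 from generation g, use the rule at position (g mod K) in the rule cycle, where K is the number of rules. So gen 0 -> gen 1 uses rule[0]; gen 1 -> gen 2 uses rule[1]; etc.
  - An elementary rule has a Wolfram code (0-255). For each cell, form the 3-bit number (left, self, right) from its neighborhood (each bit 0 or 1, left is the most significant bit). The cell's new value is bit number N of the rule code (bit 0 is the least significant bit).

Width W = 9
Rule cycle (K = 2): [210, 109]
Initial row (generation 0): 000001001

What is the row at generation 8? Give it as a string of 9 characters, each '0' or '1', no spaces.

Answer: 011001001

Derivation:
Gen 0: 000001001
Gen 1 (rule 210): 000010110
Gen 2 (rule 109): 111011110
Gen 3 (rule 210): 011001111
Gen 4 (rule 109): 011001001
Gen 5 (rule 210): 101110110
Gen 6 (rule 109): 111011110
Gen 7 (rule 210): 011001111
Gen 8 (rule 109): 011001001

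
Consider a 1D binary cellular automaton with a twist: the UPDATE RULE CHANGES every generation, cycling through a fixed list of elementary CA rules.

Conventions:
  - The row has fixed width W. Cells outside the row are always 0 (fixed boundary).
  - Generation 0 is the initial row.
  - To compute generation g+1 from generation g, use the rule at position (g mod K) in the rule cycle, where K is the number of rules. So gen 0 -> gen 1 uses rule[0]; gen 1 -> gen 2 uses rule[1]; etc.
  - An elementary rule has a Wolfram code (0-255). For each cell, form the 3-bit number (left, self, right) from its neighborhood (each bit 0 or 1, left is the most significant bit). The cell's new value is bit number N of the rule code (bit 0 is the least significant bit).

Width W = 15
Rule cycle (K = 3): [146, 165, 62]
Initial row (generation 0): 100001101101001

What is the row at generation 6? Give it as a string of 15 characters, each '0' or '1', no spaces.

Gen 0: 100001101101001
Gen 1 (rule 146): 010010000000110
Gen 2 (rule 165): 010010111110000
Gen 3 (rule 62): 111111100001000
Gen 4 (rule 146): 011111010010100
Gen 5 (rule 165): 001110110011101
Gen 6 (rule 62): 011001101110011

Answer: 011001101110011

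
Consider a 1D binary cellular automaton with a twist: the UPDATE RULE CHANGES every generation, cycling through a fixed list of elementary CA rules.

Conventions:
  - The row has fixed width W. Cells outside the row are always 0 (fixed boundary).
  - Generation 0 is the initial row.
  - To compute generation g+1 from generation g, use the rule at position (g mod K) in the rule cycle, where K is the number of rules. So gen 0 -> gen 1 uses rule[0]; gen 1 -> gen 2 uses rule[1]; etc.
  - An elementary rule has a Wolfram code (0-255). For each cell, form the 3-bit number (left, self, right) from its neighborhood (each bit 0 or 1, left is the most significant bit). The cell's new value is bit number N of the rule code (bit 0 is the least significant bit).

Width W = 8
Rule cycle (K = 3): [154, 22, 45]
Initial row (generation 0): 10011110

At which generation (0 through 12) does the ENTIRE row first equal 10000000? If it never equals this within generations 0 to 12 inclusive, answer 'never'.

Gen 0: 10011110
Gen 1 (rule 154): 01111101
Gen 2 (rule 22): 10000001
Gen 3 (rule 45): 10111101
Gen 4 (rule 154): 00111000
Gen 5 (rule 22): 01000100
Gen 6 (rule 45): 01010101
Gen 7 (rule 154): 10000000
Gen 8 (rule 22): 11000000
Gen 9 (rule 45): 10011111
Gen 10 (rule 154): 01111110
Gen 11 (rule 22): 10000001
Gen 12 (rule 45): 10111101

Answer: 7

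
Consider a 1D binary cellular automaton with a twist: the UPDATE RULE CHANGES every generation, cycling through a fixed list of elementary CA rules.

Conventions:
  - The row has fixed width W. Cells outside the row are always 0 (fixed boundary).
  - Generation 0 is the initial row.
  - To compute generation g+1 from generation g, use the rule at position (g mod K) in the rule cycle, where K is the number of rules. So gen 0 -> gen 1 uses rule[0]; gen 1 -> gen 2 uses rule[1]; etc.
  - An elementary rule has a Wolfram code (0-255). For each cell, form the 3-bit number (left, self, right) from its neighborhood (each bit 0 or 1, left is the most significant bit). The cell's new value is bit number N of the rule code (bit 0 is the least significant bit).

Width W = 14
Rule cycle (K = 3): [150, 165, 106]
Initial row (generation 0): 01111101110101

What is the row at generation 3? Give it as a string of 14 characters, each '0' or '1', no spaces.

Answer: 11100101001101

Derivation:
Gen 0: 01111101110101
Gen 1 (rule 150): 10111000100101
Gen 2 (rule 165): 11010010100111
Gen 3 (rule 106): 11100101001101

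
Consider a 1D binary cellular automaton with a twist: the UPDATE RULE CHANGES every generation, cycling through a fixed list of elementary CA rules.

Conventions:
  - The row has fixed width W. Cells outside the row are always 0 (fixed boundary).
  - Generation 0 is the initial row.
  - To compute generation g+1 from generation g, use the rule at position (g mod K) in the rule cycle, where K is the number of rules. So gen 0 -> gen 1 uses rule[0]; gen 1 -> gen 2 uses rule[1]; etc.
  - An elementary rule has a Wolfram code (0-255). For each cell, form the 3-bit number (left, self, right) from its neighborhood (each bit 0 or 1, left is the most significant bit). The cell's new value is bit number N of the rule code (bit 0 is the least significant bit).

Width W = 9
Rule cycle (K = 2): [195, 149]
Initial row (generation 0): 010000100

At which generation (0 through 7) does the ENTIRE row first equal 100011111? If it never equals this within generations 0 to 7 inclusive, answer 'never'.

Answer: 5

Derivation:
Gen 0: 010000100
Gen 1 (rule 195): 100111001
Gen 2 (rule 149): 110010101
Gen 3 (rule 195): 010100000
Gen 4 (rule 149): 010111111
Gen 5 (rule 195): 100011111
Gen 6 (rule 149): 111001110
Gen 7 (rule 195): 011010110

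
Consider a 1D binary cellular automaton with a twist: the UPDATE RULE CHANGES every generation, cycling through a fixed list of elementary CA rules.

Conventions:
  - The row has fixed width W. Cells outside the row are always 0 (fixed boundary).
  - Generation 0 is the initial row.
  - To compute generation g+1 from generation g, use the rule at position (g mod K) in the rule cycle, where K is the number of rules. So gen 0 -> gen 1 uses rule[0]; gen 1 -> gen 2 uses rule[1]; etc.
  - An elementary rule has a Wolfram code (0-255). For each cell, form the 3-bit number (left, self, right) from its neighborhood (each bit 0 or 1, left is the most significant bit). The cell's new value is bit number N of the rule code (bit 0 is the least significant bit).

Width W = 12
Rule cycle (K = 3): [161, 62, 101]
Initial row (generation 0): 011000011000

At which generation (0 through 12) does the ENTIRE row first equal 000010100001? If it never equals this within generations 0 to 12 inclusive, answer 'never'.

Gen 0: 011000011000
Gen 1 (rule 161): 000011000011
Gen 2 (rule 62): 000110100110
Gen 3 (rule 101): 110011100010
Gen 4 (rule 161): 000001001000
Gen 5 (rule 62): 000011111100
Gen 6 (rule 101): 111000000101
Gen 7 (rule 161): 010011110010
Gen 8 (rule 62): 111110001111
Gen 9 (rule 101): 000010100001
Gen 10 (rule 161): 111001001100
Gen 11 (rule 62): 100111111010
Gen 12 (rule 101): 100000001110

Answer: 9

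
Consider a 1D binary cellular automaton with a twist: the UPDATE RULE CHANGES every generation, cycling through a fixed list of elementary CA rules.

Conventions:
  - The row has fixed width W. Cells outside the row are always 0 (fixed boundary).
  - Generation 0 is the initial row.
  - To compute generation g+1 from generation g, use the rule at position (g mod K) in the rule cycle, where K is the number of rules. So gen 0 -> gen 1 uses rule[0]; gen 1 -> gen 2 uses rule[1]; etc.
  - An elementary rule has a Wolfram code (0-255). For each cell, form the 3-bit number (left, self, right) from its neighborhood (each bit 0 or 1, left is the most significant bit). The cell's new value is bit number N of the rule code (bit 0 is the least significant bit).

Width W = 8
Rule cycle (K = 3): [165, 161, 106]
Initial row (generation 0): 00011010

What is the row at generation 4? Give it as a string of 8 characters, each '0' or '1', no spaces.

Gen 0: 00011010
Gen 1 (rule 165): 11000110
Gen 2 (rule 161): 00010000
Gen 3 (rule 106): 00100000
Gen 4 (rule 165): 10101111

Answer: 10101111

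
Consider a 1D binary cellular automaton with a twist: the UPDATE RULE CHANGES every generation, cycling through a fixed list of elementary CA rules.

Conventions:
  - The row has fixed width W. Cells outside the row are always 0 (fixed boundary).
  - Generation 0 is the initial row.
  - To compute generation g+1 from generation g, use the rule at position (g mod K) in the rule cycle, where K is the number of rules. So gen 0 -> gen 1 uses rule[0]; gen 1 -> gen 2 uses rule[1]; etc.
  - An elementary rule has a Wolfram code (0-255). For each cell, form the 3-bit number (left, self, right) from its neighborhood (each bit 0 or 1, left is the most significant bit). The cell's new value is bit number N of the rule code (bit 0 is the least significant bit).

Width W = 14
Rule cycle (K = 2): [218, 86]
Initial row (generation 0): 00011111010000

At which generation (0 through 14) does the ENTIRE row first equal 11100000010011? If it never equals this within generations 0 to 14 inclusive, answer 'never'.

Gen 0: 00011111010000
Gen 1 (rule 218): 00111111001000
Gen 2 (rule 86): 01000001111100
Gen 3 (rule 218): 10100011111110
Gen 4 (rule 86): 10110100000011
Gen 5 (rule 218): 00110010000111
Gen 6 (rule 86): 01011111001001
Gen 7 (rule 218): 10011111110110
Gen 8 (rule 86): 11100000010011
Gen 9 (rule 218): 11110000101111
Gen 10 (rule 86): 00011001100001
Gen 11 (rule 218): 00111111110010
Gen 12 (rule 86): 01000000011111
Gen 13 (rule 218): 10100000111111
Gen 14 (rule 86): 10110001000001

Answer: 8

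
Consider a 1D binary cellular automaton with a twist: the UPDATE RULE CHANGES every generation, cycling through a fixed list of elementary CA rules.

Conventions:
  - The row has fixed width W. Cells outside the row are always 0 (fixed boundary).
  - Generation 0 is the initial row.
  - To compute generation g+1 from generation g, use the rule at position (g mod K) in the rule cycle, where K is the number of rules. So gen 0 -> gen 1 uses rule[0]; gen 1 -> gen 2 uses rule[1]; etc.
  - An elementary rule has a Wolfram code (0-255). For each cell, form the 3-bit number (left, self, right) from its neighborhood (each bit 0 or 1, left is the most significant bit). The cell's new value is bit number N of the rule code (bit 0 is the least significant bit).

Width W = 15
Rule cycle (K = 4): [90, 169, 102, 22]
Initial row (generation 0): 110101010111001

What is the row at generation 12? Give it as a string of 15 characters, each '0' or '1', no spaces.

Gen 0: 110101010111001
Gen 1 (rule 90): 110000000101110
Gen 2 (rule 169): 100111110011100
Gen 3 (rule 102): 101000010100100
Gen 4 (rule 22): 101100110111110
Gen 5 (rule 90): 001111110100011
Gen 6 (rule 169): 101111101001010
Gen 7 (rule 102): 110000111011110
Gen 8 (rule 22): 001001000000001
Gen 9 (rule 90): 010110100000010
Gen 10 (rule 169): 001101001111000
Gen 11 (rule 102): 010111010001000
Gen 12 (rule 22): 110000011011100

Answer: 110000011011100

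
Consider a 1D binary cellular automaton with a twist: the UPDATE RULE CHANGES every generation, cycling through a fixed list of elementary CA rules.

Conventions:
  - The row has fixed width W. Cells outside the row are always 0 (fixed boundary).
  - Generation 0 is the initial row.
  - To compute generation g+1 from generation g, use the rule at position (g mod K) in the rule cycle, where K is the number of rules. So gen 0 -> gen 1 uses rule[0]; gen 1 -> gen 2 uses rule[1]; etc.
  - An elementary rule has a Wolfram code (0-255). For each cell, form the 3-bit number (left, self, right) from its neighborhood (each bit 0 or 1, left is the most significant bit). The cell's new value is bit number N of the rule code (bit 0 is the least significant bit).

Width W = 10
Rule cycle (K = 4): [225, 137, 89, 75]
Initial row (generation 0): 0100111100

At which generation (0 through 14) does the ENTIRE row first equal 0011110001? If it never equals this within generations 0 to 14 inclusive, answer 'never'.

Answer: 6

Derivation:
Gen 0: 0100111100
Gen 1 (rule 225): 0000011101
Gen 2 (rule 137): 1111011000
Gen 3 (rule 89): 1001011111
Gen 4 (rule 75): 0010010001
Gen 5 (rule 225): 1000000100
Gen 6 (rule 137): 0011110001
Gen 7 (rule 89): 1010011100
Gen 8 (rule 75): 0000110101
Gen 9 (rule 225): 1110011010
Gen 10 (rule 137): 1100010000
Gen 11 (rule 89): 1111001111
Gen 12 (rule 75): 1001011001
Gen 13 (rule 225): 0000101000
Gen 14 (rule 137): 1110000011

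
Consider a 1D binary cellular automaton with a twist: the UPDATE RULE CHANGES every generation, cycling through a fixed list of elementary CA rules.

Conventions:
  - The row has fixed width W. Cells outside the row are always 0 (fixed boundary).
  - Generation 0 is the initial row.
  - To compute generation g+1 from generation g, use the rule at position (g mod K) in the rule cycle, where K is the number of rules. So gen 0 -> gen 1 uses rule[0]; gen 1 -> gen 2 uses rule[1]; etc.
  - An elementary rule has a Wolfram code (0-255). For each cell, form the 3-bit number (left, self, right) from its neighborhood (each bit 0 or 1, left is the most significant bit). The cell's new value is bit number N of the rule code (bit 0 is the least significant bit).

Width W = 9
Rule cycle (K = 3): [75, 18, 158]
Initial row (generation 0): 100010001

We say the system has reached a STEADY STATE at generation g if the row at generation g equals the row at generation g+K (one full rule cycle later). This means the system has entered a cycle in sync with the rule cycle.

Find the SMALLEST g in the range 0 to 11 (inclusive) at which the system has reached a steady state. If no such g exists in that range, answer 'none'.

Gen 0: 100010001
Gen 1 (rule 75): 001100110
Gen 2 (rule 18): 010011001
Gen 3 (rule 158): 111110111
Gen 4 (rule 75): 100010101
Gen 5 (rule 18): 010100000
Gen 6 (rule 158): 110110000
Gen 7 (rule 75): 110110111
Gen 8 (rule 18): 000000000
Gen 9 (rule 158): 000000000
Gen 10 (rule 75): 111111111
Gen 11 (rule 18): 000000000
Gen 12 (rule 158): 000000000
Gen 13 (rule 75): 111111111
Gen 14 (rule 18): 000000000

Answer: 8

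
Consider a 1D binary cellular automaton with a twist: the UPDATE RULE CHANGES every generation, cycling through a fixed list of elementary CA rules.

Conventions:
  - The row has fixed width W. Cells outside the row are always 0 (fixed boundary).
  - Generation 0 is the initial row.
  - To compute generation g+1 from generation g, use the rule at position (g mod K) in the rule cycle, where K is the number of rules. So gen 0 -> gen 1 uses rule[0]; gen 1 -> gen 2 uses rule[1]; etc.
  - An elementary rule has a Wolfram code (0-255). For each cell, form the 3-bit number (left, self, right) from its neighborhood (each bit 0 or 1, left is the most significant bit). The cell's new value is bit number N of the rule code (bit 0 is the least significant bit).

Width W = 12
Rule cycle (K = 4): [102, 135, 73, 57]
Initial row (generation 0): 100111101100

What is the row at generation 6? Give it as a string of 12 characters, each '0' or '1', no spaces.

Answer: 110111100111

Derivation:
Gen 0: 100111101100
Gen 1 (rule 102): 101000110100
Gen 2 (rule 135): 101011000101
Gen 3 (rule 73): 000011010000
Gen 4 (rule 57): 111010101111
Gen 5 (rule 102): 001111110001
Gen 6 (rule 135): 110111100111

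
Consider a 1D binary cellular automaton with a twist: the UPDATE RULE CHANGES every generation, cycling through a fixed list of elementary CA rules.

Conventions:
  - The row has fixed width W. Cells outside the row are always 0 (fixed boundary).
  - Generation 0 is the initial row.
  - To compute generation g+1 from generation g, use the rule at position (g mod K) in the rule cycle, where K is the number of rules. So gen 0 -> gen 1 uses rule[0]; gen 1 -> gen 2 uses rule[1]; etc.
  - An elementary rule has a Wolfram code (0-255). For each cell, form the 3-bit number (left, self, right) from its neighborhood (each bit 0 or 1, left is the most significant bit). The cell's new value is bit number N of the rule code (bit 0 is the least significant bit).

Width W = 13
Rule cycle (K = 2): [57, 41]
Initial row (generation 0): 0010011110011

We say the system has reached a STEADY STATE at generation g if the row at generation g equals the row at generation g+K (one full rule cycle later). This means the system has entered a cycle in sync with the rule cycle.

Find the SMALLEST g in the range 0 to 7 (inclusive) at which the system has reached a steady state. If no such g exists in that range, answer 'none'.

Gen 0: 0010011110011
Gen 1 (rule 57): 1001010001010
Gen 2 (rule 41): 0000100100100
Gen 3 (rule 57): 1110010010011
Gen 4 (rule 41): 1000000000010
Gen 5 (rule 57): 0111111111001
Gen 6 (rule 41): 0100000000000
Gen 7 (rule 57): 0011111111111
Gen 8 (rule 41): 1010000000000
Gen 9 (rule 57): 0101111111111

Answer: none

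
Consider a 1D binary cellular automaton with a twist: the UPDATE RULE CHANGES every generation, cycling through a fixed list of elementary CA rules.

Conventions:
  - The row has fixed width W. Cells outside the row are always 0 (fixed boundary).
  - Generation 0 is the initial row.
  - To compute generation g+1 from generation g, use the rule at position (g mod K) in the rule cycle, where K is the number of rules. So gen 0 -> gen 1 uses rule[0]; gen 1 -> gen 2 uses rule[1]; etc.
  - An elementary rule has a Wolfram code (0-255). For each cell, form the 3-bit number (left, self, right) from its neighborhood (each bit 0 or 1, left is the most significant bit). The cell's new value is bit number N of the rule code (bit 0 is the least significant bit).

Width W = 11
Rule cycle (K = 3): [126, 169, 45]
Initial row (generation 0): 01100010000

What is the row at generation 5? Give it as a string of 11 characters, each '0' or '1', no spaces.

Gen 0: 01100010000
Gen 1 (rule 126): 11110111000
Gen 2 (rule 169): 11101110011
Gen 3 (rule 45): 10011000010
Gen 4 (rule 126): 11111100111
Gen 5 (rule 169): 11111000110

Answer: 11111000110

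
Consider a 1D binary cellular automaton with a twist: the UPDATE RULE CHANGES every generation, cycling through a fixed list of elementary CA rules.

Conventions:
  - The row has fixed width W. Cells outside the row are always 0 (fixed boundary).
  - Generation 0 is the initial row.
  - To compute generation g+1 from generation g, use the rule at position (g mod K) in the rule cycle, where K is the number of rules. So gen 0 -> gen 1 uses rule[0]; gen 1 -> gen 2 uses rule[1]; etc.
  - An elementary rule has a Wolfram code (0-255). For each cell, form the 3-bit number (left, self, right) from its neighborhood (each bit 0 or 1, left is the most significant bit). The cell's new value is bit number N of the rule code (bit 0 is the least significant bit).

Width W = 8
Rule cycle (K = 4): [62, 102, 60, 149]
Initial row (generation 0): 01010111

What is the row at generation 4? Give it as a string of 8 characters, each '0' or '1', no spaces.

Answer: 11110001

Derivation:
Gen 0: 01010111
Gen 1 (rule 62): 11111100
Gen 2 (rule 102): 00000100
Gen 3 (rule 60): 00000110
Gen 4 (rule 149): 11110001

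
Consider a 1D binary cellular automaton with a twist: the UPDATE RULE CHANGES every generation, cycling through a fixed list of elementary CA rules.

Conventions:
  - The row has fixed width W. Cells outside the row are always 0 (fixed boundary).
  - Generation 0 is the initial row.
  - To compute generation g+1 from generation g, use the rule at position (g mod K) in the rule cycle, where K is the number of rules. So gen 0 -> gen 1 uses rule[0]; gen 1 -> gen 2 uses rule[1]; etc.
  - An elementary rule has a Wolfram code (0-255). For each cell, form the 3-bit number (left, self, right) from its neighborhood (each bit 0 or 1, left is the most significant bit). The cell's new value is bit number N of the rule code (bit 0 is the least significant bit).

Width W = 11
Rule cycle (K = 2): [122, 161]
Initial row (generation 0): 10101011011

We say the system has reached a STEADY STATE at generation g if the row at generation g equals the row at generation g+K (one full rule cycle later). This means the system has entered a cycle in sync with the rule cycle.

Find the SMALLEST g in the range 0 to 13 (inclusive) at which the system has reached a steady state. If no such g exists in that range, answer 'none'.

Answer: 11

Derivation:
Gen 0: 10101011011
Gen 1 (rule 122): 01010111111
Gen 2 (rule 161): 00101011110
Gen 3 (rule 122): 01010110011
Gen 4 (rule 161): 00101000000
Gen 5 (rule 122): 01010100000
Gen 6 (rule 161): 00101001111
Gen 7 (rule 122): 01010111001
Gen 8 (rule 161): 00101010000
Gen 9 (rule 122): 01010101000
Gen 10 (rule 161): 00101010011
Gen 11 (rule 122): 01010101111
Gen 12 (rule 161): 00101010110
Gen 13 (rule 122): 01010101111
Gen 14 (rule 161): 00101010110
Gen 15 (rule 122): 01010101111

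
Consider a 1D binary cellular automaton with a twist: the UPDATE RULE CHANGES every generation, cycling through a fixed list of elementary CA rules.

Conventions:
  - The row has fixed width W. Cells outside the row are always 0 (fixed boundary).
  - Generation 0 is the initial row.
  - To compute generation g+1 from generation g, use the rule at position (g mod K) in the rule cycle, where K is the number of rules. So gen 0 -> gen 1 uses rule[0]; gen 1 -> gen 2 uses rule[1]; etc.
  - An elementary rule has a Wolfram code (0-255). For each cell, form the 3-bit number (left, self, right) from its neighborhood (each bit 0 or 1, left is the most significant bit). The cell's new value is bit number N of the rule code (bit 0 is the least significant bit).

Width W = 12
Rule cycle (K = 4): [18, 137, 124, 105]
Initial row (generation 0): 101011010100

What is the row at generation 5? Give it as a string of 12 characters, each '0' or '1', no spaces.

Gen 0: 101011010100
Gen 1 (rule 18): 000000000010
Gen 2 (rule 137): 111111111000
Gen 3 (rule 124): 100000001100
Gen 4 (rule 105): 001111101101
Gen 5 (rule 18): 010000000000

Answer: 010000000000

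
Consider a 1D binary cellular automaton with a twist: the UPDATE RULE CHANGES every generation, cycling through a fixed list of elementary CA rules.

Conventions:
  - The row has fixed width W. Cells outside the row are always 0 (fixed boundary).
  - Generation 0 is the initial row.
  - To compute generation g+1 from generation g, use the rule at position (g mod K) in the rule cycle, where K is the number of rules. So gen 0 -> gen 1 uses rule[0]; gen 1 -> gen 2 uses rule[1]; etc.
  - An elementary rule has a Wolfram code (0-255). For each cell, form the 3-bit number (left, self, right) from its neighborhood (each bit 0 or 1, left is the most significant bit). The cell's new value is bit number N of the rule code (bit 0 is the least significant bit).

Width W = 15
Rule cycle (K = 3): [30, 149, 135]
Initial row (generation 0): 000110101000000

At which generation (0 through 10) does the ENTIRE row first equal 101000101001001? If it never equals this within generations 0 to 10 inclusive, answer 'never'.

Gen 0: 000110101000000
Gen 1 (rule 30): 001100101100000
Gen 2 (rule 149): 100010100011111
Gen 3 (rule 135): 101110101101110
Gen 4 (rule 30): 101000101001001
Gen 5 (rule 149): 101110101101101
Gen 6 (rule 135): 100100100000001
Gen 7 (rule 30): 111111110000011
Gen 8 (rule 149): 011111101111000
Gen 9 (rule 135): 101111000110011
Gen 10 (rule 30): 101000101101110

Answer: 4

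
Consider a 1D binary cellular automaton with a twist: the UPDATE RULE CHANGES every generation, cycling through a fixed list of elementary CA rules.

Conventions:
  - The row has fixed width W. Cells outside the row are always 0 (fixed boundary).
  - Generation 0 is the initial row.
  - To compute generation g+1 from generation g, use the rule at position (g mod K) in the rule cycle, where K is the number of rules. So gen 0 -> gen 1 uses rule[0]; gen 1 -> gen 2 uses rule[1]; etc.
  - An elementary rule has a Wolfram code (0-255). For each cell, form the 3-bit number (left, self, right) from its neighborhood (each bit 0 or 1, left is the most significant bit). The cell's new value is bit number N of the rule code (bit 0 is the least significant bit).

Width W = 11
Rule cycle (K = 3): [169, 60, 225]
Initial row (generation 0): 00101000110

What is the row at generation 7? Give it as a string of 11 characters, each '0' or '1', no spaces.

Answer: 10110100111

Derivation:
Gen 0: 00101000110
Gen 1 (rule 169): 10010010100
Gen 2 (rule 60): 11011011110
Gen 3 (rule 225): 01101101110
Gen 4 (rule 169): 01011011100
Gen 5 (rule 60): 01110110010
Gen 6 (rule 225): 00111010000
Gen 7 (rule 169): 10110100111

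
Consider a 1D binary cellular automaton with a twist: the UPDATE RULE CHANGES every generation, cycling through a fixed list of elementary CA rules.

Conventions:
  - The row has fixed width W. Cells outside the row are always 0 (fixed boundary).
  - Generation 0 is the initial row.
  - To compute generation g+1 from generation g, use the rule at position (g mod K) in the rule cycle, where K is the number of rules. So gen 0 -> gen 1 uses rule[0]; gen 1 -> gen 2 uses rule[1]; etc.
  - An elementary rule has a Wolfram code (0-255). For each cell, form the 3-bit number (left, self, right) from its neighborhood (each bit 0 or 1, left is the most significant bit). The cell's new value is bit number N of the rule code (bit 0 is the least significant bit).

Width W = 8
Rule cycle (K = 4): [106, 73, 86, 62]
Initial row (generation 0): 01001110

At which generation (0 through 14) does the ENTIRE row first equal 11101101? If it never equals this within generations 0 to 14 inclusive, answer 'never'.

Gen 0: 01001110
Gen 1 (rule 106): 10011010
Gen 2 (rule 73): 00011000
Gen 3 (rule 86): 00101100
Gen 4 (rule 62): 01111010
Gen 5 (rule 106): 11001100
Gen 6 (rule 73): 11001101
Gen 7 (rule 86): 01110101
Gen 8 (rule 62): 11001111
Gen 9 (rule 106): 11011001
Gen 10 (rule 73): 11011000
Gen 11 (rule 86): 01001100
Gen 12 (rule 62): 11111010
Gen 13 (rule 106): 10001100
Gen 14 (rule 73): 00101101

Answer: never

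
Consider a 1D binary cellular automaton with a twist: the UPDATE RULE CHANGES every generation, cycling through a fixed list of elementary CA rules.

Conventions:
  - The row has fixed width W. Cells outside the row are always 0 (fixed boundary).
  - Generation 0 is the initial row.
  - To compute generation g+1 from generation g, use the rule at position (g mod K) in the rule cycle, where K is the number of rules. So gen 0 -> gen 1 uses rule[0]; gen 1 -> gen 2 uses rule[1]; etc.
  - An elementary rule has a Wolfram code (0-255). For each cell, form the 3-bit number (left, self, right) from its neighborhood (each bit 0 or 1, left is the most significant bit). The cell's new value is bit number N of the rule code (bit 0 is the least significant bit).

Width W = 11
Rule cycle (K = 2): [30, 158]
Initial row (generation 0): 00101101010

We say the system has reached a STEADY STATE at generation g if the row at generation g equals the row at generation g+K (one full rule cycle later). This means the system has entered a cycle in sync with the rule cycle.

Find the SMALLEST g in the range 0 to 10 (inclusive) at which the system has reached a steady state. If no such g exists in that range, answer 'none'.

Gen 0: 00101101010
Gen 1 (rule 30): 01101001011
Gen 2 (rule 158): 11001111010
Gen 3 (rule 30): 10111000011
Gen 4 (rule 158): 10110100110
Gen 5 (rule 30): 10100111101
Gen 6 (rule 158): 10111111001
Gen 7 (rule 30): 10100000111
Gen 8 (rule 158): 10110001110
Gen 9 (rule 30): 10101011001
Gen 10 (rule 158): 10101010111
Gen 11 (rule 30): 10101010100
Gen 12 (rule 158): 10101010110

Answer: none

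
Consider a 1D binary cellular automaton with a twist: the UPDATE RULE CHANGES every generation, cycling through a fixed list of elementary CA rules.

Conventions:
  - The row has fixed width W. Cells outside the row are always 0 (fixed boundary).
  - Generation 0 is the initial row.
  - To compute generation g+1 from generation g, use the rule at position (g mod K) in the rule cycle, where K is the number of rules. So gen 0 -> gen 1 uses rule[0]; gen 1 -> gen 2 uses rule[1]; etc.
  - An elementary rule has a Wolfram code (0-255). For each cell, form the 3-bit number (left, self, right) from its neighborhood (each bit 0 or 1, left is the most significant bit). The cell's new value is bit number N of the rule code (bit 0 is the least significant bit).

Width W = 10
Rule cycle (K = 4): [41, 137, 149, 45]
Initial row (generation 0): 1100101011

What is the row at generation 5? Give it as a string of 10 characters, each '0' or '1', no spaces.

Answer: 0101011001

Derivation:
Gen 0: 1100101011
Gen 1 (rule 41): 1000010110
Gen 2 (rule 137): 0011000100
Gen 3 (rule 149): 1000110111
Gen 4 (rule 45): 1010101100
Gen 5 (rule 41): 0101011001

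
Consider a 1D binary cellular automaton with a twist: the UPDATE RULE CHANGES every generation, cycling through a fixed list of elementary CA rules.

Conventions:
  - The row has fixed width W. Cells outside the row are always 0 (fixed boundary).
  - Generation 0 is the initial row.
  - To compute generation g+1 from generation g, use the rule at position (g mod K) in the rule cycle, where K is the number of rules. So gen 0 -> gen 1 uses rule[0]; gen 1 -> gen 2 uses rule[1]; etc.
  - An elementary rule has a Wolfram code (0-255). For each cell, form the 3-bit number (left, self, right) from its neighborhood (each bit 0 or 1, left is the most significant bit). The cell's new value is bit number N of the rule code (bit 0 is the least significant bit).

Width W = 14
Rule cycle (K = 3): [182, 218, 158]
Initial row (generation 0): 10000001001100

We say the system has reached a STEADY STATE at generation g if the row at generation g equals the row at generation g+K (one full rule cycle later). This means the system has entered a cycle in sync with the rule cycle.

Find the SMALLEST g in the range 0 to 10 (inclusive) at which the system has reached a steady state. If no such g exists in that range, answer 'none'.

Answer: none

Derivation:
Gen 0: 10000001001100
Gen 1 (rule 182): 11000011110010
Gen 2 (rule 218): 11100111111101
Gen 3 (rule 158): 11011111111001
Gen 4 (rule 182): 00101111110111
Gen 5 (rule 218): 01001111110111
Gen 6 (rule 158): 11111111100110
Gen 7 (rule 182): 01111111011001
Gen 8 (rule 218): 11111111011110
Gen 9 (rule 158): 11111110011101
Gen 10 (rule 182): 01111101101011
Gen 11 (rule 218): 11111101100011
Gen 12 (rule 158): 11111001010110
Gen 13 (rule 182): 01110111111001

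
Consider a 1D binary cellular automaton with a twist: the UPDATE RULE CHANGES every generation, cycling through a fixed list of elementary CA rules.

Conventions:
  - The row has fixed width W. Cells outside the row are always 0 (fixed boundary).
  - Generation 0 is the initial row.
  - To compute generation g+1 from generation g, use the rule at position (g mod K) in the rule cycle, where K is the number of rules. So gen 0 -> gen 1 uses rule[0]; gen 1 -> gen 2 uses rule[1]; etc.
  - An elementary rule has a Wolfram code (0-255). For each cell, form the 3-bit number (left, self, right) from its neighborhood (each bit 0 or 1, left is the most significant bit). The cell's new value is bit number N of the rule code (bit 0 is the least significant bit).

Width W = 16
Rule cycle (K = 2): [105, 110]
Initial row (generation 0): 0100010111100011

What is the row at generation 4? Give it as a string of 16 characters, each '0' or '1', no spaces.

Answer: 1110011101000011

Derivation:
Gen 0: 0100010111100011
Gen 1 (rule 105): 0001001100101011
Gen 2 (rule 110): 0011011101111111
Gen 3 (rule 105): 1011110111000001
Gen 4 (rule 110): 1110011101000011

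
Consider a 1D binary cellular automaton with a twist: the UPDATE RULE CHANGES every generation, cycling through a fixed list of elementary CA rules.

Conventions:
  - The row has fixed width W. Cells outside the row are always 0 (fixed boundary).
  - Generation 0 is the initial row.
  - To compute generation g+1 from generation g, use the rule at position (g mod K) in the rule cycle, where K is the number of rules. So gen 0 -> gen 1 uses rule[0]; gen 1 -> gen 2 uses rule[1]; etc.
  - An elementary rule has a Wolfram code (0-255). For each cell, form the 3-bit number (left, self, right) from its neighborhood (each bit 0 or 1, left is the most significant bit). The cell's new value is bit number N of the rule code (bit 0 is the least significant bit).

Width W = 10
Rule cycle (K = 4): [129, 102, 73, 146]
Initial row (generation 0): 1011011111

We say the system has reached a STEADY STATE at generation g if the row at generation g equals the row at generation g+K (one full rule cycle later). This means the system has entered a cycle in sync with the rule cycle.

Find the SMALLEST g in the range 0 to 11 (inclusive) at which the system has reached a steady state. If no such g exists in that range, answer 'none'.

Answer: none

Derivation:
Gen 0: 1011011111
Gen 1 (rule 129): 0000001110
Gen 2 (rule 102): 0000010010
Gen 3 (rule 73): 1111000000
Gen 4 (rule 146): 0110100000
Gen 5 (rule 129): 0000001111
Gen 6 (rule 102): 0000010001
Gen 7 (rule 73): 1111000100
Gen 8 (rule 146): 0110101010
Gen 9 (rule 129): 0000000000
Gen 10 (rule 102): 0000000000
Gen 11 (rule 73): 1111111111
Gen 12 (rule 146): 0111111110
Gen 13 (rule 129): 0011111100
Gen 14 (rule 102): 0100000100
Gen 15 (rule 73): 0001110001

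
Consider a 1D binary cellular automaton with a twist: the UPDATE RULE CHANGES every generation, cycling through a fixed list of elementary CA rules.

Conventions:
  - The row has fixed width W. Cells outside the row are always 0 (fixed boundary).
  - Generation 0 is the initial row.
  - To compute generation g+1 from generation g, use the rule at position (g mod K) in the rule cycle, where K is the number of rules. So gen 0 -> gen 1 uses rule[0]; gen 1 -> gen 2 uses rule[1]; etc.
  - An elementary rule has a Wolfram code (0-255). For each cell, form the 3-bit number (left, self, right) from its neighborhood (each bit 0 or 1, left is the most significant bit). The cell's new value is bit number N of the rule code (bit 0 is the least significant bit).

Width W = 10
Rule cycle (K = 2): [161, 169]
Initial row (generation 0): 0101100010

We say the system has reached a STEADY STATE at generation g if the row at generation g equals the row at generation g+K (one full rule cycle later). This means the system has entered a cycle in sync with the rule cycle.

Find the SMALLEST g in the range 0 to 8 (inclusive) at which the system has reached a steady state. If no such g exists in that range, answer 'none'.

Gen 0: 0101100010
Gen 1 (rule 161): 0010001000
Gen 2 (rule 169): 1000100011
Gen 3 (rule 161): 0010001000
Gen 4 (rule 169): 1000100011
Gen 5 (rule 161): 0010001000
Gen 6 (rule 169): 1000100011
Gen 7 (rule 161): 0010001000
Gen 8 (rule 169): 1000100011
Gen 9 (rule 161): 0010001000
Gen 10 (rule 169): 1000100011

Answer: 1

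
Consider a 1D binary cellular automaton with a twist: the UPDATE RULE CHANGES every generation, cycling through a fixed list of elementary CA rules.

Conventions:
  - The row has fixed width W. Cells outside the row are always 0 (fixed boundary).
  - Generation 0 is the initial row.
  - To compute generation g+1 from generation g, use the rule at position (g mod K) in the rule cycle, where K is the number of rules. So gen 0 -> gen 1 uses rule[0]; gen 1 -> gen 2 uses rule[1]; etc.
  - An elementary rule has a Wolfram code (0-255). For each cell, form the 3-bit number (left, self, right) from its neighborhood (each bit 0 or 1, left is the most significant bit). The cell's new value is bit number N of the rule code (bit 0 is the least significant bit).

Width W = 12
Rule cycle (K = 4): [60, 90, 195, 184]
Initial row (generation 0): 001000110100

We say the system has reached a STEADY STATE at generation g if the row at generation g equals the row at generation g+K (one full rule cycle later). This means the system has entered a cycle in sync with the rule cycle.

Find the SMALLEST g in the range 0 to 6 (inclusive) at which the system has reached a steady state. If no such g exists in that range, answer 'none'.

Gen 0: 001000110100
Gen 1 (rule 60): 001100101110
Gen 2 (rule 90): 011111001011
Gen 3 (rule 195): 101111010001
Gen 4 (rule 184): 011110101000
Gen 5 (rule 60): 010001111100
Gen 6 (rule 90): 101011000110
Gen 7 (rule 195): 000001011010
Gen 8 (rule 184): 000000110101
Gen 9 (rule 60): 000000101111
Gen 10 (rule 90): 000001001001

Answer: none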